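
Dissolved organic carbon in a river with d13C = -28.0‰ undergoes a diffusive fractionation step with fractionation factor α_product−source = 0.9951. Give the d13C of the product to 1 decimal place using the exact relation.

δ_product = (δ_source + 1000)·α − 1000
δ_product = (-28.0 + 1000) × 0.9951 − 1000
δ_product = 967.237 − 1000 = -32.76‰

-32.8‰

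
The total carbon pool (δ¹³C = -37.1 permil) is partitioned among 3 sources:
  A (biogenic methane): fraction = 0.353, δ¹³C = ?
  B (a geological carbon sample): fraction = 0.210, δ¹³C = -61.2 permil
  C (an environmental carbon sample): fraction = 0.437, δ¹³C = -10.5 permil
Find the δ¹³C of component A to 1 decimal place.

Isotope mass balance: δ_bulk = Σ fᵢ·δᵢ.
-37.1 = 0.353×δ_A + 0.210×(-61.2) + 0.437×(-10.5)
0.353·δ_A = -37.1 − (-17.441) = -19.660
δ_A = -19.660 / 0.353 = -55.69 permil

-55.7 permil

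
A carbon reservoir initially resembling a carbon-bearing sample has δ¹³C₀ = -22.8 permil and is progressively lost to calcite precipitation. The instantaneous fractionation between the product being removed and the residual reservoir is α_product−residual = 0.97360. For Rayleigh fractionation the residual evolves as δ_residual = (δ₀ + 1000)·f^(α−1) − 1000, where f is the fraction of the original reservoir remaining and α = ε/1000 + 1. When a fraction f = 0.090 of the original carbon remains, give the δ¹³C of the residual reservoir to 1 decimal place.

41.3 permil

Rayleigh residual: δ_res = (δ₀ + 1000)·f^(α−1) − 1000
α − 1 = -0.02640
f^(α−1) = 0.090^(-0.02640) = 1.065634
δ_res = (-22.8 + 1000) × 1.065634 − 1000 = 1041.337 − 1000 = 41.34 permil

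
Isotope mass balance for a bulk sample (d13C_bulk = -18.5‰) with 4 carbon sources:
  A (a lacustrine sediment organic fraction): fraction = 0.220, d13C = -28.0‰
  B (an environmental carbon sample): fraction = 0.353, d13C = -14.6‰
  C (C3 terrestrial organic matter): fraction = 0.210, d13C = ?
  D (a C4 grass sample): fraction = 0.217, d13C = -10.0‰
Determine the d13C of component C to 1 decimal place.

Isotope mass balance: δ_bulk = Σ fᵢ·δᵢ.
-18.5 = 0.220×(-28.0) + 0.353×(-14.6) + 0.210×δ_C + 0.217×(-10.0)
0.210·δ_C = -18.5 − (-13.484) = -5.016
δ_C = -5.016 / 0.210 = -23.89‰

-23.9‰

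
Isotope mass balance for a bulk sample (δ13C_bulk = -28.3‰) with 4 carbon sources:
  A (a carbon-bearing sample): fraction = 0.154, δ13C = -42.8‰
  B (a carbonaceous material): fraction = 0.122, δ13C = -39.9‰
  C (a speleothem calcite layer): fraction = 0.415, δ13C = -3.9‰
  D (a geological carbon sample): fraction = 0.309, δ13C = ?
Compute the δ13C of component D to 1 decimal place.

-49.3‰

Isotope mass balance: δ_bulk = Σ fᵢ·δᵢ.
-28.3 = 0.154×(-42.8) + 0.122×(-39.9) + 0.415×(-3.9) + 0.309×δ_D
0.309·δ_D = -28.3 − (-13.077) = -15.223
δ_D = -15.223 / 0.309 = -49.26‰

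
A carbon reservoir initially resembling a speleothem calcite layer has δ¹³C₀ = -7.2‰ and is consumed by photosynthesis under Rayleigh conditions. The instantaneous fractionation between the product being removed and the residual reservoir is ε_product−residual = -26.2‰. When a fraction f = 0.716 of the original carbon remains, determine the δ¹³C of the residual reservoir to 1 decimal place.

Rayleigh residual: δ_res = (δ₀ + 1000)·f^(α−1) − 1000
α = ε/1000 + 1 = 0.97380, so α − 1 = -0.02620
f^(α−1) = 0.716^(-0.02620) = 1.008791
δ_res = (-7.2 + 1000) × 1.008791 − 1000 = 1001.528 − 1000 = 1.53‰

1.5‰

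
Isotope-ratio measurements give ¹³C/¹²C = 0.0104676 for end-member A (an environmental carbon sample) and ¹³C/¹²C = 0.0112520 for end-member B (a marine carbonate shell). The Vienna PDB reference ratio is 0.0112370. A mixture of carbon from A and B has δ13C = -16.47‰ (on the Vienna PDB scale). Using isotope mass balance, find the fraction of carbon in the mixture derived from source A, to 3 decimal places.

0.255

δ_A = (0.0104676/0.0112370 − 1)×1000 = (0.931530 − 1)×1000 = -68.470‰
δ_B = (0.0112520/0.0112370 − 1)×1000 = (1.001335 − 1)×1000 = 1.335‰
f_A = (δ_mix − δ_B)/(δ_A − δ_B) = (-16.47 − (1.335))/(-68.470 − (1.335))
f_A = -17.805 / -69.805 = 0.2551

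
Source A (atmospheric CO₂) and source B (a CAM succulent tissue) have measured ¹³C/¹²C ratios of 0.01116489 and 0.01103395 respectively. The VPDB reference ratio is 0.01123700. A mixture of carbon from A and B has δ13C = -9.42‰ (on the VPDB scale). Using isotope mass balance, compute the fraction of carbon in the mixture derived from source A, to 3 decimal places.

δ_A = (0.01116489/0.01123700 − 1)×1000 = (0.993583 − 1)×1000 = -6.417‰
δ_B = (0.01103395/0.01123700 − 1)×1000 = (0.981930 − 1)×1000 = -18.070‰
f_A = (δ_mix − δ_B)/(δ_A − δ_B) = (-9.42 − (-18.070))/(-6.417 − (-18.070))
f_A = 8.650 / 11.653 = 0.7423

0.742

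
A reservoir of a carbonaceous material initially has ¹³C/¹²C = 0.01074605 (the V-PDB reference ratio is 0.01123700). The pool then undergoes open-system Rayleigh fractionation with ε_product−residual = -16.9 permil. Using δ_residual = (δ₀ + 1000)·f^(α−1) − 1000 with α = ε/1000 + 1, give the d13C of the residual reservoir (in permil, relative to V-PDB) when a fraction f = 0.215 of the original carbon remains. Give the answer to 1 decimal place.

-18.5 permil

δ₀ = (0.01074605/0.01123700 − 1)×1000 = (0.956310 − 1)×1000 = -43.690 permil
α − 1 = ε/1000 = -0.0169
f^(α−1) = 0.215^(-0.0169) = 1.026318
δ_res = (-43.690 + 1000) × 1.026318 − 1000 = 981.477 − 1000 = -18.52 permil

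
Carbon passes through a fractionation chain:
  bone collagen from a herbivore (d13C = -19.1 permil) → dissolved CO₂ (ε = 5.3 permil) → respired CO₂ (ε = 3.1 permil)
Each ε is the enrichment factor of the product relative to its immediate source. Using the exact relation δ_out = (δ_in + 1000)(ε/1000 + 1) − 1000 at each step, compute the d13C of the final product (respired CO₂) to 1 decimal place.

step 1: δ = (-19.10 + 1000)·(5.3/1000 + 1) − 1000 = -13.90 permil
step 2: δ = (-13.90 + 1000)·(3.1/1000 + 1) − 1000 = -10.84 permil

-10.8 permil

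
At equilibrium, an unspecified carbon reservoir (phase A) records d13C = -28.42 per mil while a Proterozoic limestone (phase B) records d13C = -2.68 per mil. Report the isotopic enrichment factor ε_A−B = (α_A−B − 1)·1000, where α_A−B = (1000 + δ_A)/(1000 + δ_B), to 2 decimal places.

-25.81 per mil

α_A−B = (1000 + -28.42) / (1000 + -2.68) = 971.58 / 997.32 = 0.974191
ε_A−B = (0.974191 − 1) × 1000 = -25.809 per mil
(The approximation ε ≈ δ_A − δ_B would give -25.74 per mil.)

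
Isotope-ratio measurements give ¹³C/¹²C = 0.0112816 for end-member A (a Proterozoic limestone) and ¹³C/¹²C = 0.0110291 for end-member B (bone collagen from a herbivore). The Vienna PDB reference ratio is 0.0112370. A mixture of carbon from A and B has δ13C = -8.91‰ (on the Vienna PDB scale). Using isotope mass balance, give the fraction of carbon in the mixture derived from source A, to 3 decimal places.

δ_A = (0.0112816/0.0112370 − 1)×1000 = (1.003969 − 1)×1000 = 3.969‰
δ_B = (0.0110291/0.0112370 − 1)×1000 = (0.981499 − 1)×1000 = -18.501‰
f_A = (δ_mix − δ_B)/(δ_A − δ_B) = (-8.91 − (-18.501))/(3.969 − (-18.501))
f_A = 9.591 / 22.470 = 0.4268

0.427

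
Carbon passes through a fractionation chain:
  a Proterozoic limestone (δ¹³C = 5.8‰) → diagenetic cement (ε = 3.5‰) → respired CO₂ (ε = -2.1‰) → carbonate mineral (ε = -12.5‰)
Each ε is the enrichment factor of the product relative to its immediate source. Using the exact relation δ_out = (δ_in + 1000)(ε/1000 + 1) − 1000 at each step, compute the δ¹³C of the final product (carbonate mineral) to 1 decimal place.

-5.4‰

step 1: δ = (5.80 + 1000)·(3.5/1000 + 1) − 1000 = 9.32‰
step 2: δ = (9.32 + 1000)·(-2.1/1000 + 1) − 1000 = 7.20‰
step 3: δ = (7.20 + 1000)·(-12.5/1000 + 1) − 1000 = -5.39‰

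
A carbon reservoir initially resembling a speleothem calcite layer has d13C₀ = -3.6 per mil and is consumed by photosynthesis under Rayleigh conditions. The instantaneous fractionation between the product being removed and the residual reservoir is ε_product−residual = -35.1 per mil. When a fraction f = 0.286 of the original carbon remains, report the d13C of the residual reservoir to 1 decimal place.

Rayleigh residual: δ_res = (δ₀ + 1000)·f^(α−1) − 1000
α = ε/1000 + 1 = 0.96490, so α − 1 = -0.03510
f^(α−1) = 0.286^(-0.03510) = 1.044916
δ_res = (-3.6 + 1000) × 1.044916 − 1000 = 1041.155 − 1000 = 41.15 per mil

41.2 per mil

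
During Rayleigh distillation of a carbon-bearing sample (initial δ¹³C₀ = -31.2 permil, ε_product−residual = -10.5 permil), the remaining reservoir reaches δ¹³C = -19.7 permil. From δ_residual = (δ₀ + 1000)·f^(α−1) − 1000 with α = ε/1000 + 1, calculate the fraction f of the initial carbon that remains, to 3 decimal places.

0.325

α − 1 = ε/1000 = -0.0105
(δ_res + 1000)/(δ₀ + 1000) = (-19.7 + 1000)/(-31.2 + 1000) = 980.3/968.8 = 1.011870
f = 1.011870^(1/-0.0105) = exp(ln(1.011870)/-0.0105) = exp(0.01180/-0.0105)
f = exp(-1.1239) = 0.3250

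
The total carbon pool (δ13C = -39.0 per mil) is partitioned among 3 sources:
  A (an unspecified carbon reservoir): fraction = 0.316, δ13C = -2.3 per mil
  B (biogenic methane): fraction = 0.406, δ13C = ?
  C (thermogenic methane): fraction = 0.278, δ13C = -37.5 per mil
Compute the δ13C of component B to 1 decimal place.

-68.6 per mil

Isotope mass balance: δ_bulk = Σ fᵢ·δᵢ.
-39.0 = 0.316×(-2.3) + 0.406×δ_B + 0.278×(-37.5)
0.406·δ_B = -39.0 − (-11.152) = -27.848
δ_B = -27.848 / 0.406 = -68.59 per mil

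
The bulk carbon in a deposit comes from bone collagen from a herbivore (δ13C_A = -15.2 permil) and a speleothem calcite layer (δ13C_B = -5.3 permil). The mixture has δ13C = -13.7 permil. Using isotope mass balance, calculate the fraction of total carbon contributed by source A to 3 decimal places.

0.848

δ_mix = f_A·δ_A + (1 − f_A)·δ_B  ⇒  f_A = (δ_mix − δ_B)/(δ_A − δ_B)
f_A = (-13.7 − (-5.3)) / (-15.2 − (-5.3))
f_A = -8.4 / -9.9 = 0.8485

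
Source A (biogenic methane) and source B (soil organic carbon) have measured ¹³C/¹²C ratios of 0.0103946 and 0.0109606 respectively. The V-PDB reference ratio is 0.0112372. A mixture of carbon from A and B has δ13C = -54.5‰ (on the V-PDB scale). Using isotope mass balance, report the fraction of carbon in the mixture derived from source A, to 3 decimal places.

δ_A = (0.0103946/0.0112372 − 1)×1000 = (0.925017 − 1)×1000 = -74.983‰
δ_B = (0.0109606/0.0112372 − 1)×1000 = (0.975385 − 1)×1000 = -24.615‰
f_A = (δ_mix − δ_B)/(δ_A − δ_B) = (-54.5 − (-24.615))/(-74.983 − (-24.615))
f_A = -29.885 / -50.368 = 0.5933

0.593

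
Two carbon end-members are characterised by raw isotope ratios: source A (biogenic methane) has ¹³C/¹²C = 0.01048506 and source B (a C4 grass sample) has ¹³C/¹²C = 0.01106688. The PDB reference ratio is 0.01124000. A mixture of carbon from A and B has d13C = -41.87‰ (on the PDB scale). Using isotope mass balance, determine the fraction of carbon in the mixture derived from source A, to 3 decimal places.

0.511

δ_A = (0.01048506/0.01124000 − 1)×1000 = (0.932835 − 1)×1000 = -67.165‰
δ_B = (0.01106688/0.01124000 − 1)×1000 = (0.984598 − 1)×1000 = -15.402‰
f_A = (δ_mix − δ_B)/(δ_A − δ_B) = (-41.87 − (-15.402))/(-67.165 − (-15.402))
f_A = -26.468 / -51.763 = 0.5113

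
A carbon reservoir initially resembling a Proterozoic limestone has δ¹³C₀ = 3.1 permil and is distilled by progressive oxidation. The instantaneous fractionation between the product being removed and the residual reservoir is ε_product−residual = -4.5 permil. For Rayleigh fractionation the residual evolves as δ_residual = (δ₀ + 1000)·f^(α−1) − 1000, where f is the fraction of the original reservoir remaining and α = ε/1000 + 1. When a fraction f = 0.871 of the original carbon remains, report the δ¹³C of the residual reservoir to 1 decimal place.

Rayleigh residual: δ_res = (δ₀ + 1000)·f^(α−1) − 1000
α = ε/1000 + 1 = 0.99550, so α − 1 = -0.00450
f^(α−1) = 0.871^(-0.00450) = 1.000622
δ_res = (3.1 + 1000) × 1.000622 − 1000 = 1003.724 − 1000 = 3.72 permil

3.7 permil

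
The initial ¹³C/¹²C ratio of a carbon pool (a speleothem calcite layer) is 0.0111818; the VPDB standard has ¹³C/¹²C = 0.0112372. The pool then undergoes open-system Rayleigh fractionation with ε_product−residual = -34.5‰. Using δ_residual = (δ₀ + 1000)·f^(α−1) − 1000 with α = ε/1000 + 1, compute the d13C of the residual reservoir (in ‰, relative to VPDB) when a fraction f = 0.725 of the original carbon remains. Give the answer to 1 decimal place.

6.2‰

δ₀ = (0.0111818/0.0112372 − 1)×1000 = (0.995070 − 1)×1000 = -4.930‰
α − 1 = ε/1000 = -0.0345
f^(α−1) = 0.725^(-0.0345) = 1.011156
δ_res = (-4.930 + 1000) × 1.011156 − 1000 = 1006.171 − 1000 = 6.17‰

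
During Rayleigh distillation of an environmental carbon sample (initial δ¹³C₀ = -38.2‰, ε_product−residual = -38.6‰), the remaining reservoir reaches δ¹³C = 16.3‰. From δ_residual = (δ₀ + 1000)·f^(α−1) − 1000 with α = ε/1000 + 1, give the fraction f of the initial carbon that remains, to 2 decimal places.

α − 1 = ε/1000 = -0.0386
(δ_res + 1000)/(δ₀ + 1000) = (16.3 + 1000)/(-38.2 + 1000) = 1016.3/961.8 = 1.056665
f = 1.056665^(1/-0.0386) = exp(ln(1.056665)/-0.0386) = exp(0.05512/-0.0386)
f = exp(-1.4279) = 0.2398

0.24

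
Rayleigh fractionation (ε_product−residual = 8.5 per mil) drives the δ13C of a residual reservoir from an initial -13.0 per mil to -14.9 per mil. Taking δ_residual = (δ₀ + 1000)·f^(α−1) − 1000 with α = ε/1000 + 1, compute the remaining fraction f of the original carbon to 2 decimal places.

0.80

α − 1 = ε/1000 = 0.0085
(δ_res + 1000)/(δ₀ + 1000) = (-14.9 + 1000)/(-13.0 + 1000) = 985.1/987.0 = 0.998075
f = 0.998075^(1/0.0085) = exp(ln(0.998075)/0.0085) = exp(-0.00193/0.0085)
f = exp(-0.2267) = 0.7972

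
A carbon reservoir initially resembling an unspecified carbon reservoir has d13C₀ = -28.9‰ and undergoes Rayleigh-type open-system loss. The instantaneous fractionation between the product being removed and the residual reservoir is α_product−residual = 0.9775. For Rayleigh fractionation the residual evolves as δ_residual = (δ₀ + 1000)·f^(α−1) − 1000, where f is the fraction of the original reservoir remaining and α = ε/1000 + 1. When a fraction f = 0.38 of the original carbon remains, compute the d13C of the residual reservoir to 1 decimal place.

Rayleigh residual: δ_res = (δ₀ + 1000)·f^(α−1) − 1000
α − 1 = -0.02250
f^(α−1) = 0.38^(-0.02250) = 1.022009
δ_res = (-28.9 + 1000) × 1.022009 − 1000 = 992.473 − 1000 = -7.53‰

-7.5‰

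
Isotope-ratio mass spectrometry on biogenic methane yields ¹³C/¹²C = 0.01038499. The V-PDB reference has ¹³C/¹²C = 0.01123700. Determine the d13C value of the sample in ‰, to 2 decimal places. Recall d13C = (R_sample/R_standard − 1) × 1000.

d13C = (R_sample / R_standard − 1) × 1000
R_sample / R_standard = 0.01038499 / 0.01123700 = 0.924178
d13C = (0.924178 − 1) × 1000 = -75.822‰

-75.82‰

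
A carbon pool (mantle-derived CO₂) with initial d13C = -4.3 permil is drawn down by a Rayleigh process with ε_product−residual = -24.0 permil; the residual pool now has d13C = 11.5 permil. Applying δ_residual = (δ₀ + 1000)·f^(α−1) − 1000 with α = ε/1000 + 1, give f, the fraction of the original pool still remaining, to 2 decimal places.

α − 1 = ε/1000 = -0.0240
(δ_res + 1000)/(δ₀ + 1000) = (11.5 + 1000)/(-4.3 + 1000) = 1011.5/995.7 = 1.015868
f = 1.015868^(1/-0.0240) = exp(ln(1.015868)/-0.0240) = exp(0.01574/-0.0240)
f = exp(-0.6560) = 0.5189

0.52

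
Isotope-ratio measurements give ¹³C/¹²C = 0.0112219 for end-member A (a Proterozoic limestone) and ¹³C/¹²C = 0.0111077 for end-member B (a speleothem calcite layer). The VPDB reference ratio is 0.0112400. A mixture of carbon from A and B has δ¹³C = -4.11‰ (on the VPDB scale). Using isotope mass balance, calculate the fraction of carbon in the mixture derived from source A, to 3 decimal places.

0.754

δ_A = (0.0112219/0.0112400 − 1)×1000 = (0.998390 − 1)×1000 = -1.610‰
δ_B = (0.0111077/0.0112400 − 1)×1000 = (0.988230 − 1)×1000 = -11.770‰
f_A = (δ_mix − δ_B)/(δ_A − δ_B) = (-4.11 − (-11.770))/(-1.610 − (-11.770))
f_A = 7.660 / 10.160 = 0.7540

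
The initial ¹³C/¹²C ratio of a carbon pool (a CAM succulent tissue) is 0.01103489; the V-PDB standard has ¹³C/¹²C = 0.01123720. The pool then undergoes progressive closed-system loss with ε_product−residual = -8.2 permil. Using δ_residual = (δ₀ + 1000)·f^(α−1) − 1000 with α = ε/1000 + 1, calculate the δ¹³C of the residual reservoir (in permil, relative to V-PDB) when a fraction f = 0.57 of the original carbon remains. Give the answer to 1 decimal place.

δ₀ = (0.01103489/0.01123720 − 1)×1000 = (0.981996 − 1)×1000 = -18.004 permil
α − 1 = ε/1000 = -0.0082
f^(α−1) = 0.57^(-0.0082) = 1.004620
δ_res = (-18.004 + 1000) × 1.004620 − 1000 = 986.533 − 1000 = -13.47 permil

-13.5 permil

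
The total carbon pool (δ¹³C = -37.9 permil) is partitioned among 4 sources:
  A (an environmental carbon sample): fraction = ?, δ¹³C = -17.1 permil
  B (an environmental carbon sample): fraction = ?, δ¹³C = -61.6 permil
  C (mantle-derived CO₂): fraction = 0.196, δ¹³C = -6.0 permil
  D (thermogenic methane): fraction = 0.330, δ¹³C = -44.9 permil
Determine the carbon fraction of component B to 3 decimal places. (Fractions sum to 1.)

0.310

Let f_B and f_A be the unknown fractions; fractions sum to 1 so f_B + f_A = 0.474.
Mass balance: Σ fᵢ·δᵢ = δ_bulk ⇒ f_B·(-61.6) + f_A·(-17.1) = -37.9 − (-15.993) = -21.907
Substitute f_A = 0.474 − f_B:
f_B·(-61.6 − -17.1) = -21.907 − 0.474×(-17.1) = -13.802
f_B = -13.802 / -44.5 = 0.3101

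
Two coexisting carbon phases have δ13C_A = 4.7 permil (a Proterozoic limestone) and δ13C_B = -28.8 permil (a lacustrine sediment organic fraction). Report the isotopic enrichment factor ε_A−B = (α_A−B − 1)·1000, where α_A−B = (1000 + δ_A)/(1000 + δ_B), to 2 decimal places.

α_A−B = (1000 + 4.7) / (1000 + -28.8) = 1004.7 / 971.2 = 1.034493
ε_A−B = (1.034493 − 1) × 1000 = 34.493 permil
(The approximation ε ≈ δ_A − δ_B would give 33.5 permil.)

34.49 permil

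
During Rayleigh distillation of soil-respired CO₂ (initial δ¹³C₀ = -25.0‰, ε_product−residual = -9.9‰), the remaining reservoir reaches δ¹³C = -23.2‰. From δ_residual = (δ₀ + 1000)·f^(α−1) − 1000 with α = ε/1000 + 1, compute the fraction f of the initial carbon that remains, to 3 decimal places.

α − 1 = ε/1000 = -0.0099
(δ_res + 1000)/(δ₀ + 1000) = (-23.2 + 1000)/(-25.0 + 1000) = 976.8/975.0 = 1.001846
f = 1.001846^(1/-0.0099) = exp(ln(1.001846)/-0.0099) = exp(0.00184/-0.0099)
f = exp(-0.1863) = 0.8300

0.830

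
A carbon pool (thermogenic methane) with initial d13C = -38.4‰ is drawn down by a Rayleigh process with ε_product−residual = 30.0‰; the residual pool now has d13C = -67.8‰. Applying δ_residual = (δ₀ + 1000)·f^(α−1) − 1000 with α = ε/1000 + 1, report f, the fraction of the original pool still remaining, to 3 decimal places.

α − 1 = ε/1000 = 0.0300
(δ_res + 1000)/(δ₀ + 1000) = (-67.8 + 1000)/(-38.4 + 1000) = 932.2/961.6 = 0.969426
f = 0.969426^(1/0.0300) = exp(ln(0.969426)/0.0300) = exp(-0.03105/0.0300)
f = exp(-1.0350) = 0.3552

0.355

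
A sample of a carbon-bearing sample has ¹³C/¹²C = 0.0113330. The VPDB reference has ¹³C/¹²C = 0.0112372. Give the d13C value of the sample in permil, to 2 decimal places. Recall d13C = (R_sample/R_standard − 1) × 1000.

d13C = (R_sample / R_standard − 1) × 1000
R_sample / R_standard = 0.0113330 / 0.0112372 = 1.008525
d13C = (1.008525 − 1) × 1000 = 8.525 permil

8.53 permil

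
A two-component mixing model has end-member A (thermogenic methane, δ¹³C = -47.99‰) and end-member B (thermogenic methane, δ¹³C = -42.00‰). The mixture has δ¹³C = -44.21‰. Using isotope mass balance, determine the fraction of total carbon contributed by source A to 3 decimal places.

δ_mix = f_A·δ_A + (1 − f_A)·δ_B  ⇒  f_A = (δ_mix − δ_B)/(δ_A − δ_B)
f_A = (-44.21 − (-42.00)) / (-47.99 − (-42.00))
f_A = -2.21 / -5.99 = 0.3689

0.369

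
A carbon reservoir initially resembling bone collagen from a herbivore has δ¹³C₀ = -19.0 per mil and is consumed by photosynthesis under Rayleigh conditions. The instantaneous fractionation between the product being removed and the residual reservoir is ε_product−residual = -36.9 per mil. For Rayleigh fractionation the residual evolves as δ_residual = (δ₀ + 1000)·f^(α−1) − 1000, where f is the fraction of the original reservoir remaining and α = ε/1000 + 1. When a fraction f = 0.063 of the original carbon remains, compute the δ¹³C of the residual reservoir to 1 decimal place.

Rayleigh residual: δ_res = (δ₀ + 1000)·f^(α−1) − 1000
α = ε/1000 + 1 = 0.96310, so α − 1 = -0.03690
f^(α−1) = 0.063^(-0.03690) = 1.107400
δ_res = (-19.0 + 1000) × 1.107400 − 1000 = 1086.359 − 1000 = 86.36 per mil

86.4 per mil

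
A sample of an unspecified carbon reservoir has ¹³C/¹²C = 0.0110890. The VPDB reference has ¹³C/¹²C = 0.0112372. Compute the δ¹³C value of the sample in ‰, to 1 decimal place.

-13.2‰

δ¹³C = (R_sample / R_standard − 1) × 1000
R_sample / R_standard = 0.0110890 / 0.0112372 = 0.986812
δ¹³C = (0.986812 − 1) × 1000 = -13.19‰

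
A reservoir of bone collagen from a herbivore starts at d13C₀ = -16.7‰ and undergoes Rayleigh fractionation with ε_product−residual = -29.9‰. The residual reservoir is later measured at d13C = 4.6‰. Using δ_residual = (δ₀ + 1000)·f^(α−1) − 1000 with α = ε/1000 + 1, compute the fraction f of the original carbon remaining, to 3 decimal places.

0.488

α − 1 = ε/1000 = -0.0299
(δ_res + 1000)/(δ₀ + 1000) = (4.6 + 1000)/(-16.7 + 1000) = 1004.6/983.3 = 1.021662
f = 1.021662^(1/-0.0299) = exp(ln(1.021662)/-0.0299) = exp(0.02143/-0.0299)
f = exp(-0.7167) = 0.4883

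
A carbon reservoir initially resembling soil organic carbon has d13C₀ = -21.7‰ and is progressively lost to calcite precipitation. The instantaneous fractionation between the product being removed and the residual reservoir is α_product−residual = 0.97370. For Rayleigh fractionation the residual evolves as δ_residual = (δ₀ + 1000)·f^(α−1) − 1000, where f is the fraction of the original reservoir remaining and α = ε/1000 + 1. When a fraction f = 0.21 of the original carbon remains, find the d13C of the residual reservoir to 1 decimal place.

19.3‰

Rayleigh residual: δ_res = (δ₀ + 1000)·f^(α−1) − 1000
α − 1 = -0.02630
f^(α−1) = 0.21^(-0.02630) = 1.041899
δ_res = (-21.7 + 1000) × 1.041899 − 1000 = 1019.290 − 1000 = 19.29‰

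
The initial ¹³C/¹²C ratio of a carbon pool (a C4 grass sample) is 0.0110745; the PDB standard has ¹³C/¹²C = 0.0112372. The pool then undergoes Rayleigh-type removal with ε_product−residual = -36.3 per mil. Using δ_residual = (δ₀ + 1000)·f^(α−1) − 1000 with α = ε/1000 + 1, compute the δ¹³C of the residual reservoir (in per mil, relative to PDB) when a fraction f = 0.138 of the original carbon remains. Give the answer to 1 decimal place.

δ₀ = (0.0110745/0.0112372 − 1)×1000 = (0.985521 − 1)×1000 = -14.479 per mil
α − 1 = ε/1000 = -0.0363
f^(α−1) = 0.138^(-0.0363) = 1.074540
δ_res = (-14.479 + 1000) × 1.074540 − 1000 = 1058.982 − 1000 = 58.98 per mil

59.0 per mil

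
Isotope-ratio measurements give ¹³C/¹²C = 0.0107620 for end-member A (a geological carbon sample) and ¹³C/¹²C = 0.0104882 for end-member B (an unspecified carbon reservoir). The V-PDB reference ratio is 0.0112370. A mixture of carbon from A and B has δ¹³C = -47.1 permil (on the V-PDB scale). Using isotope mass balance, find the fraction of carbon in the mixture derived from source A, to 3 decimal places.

0.802

δ_A = (0.0107620/0.0112370 − 1)×1000 = (0.957729 − 1)×1000 = -42.271 permil
δ_B = (0.0104882/0.0112370 − 1)×1000 = (0.933363 − 1)×1000 = -66.637 permil
f_A = (δ_mix − δ_B)/(δ_A − δ_B) = (-47.1 − (-66.637))/(-42.271 − (-66.637))
f_A = 19.537 / 24.366 = 0.8018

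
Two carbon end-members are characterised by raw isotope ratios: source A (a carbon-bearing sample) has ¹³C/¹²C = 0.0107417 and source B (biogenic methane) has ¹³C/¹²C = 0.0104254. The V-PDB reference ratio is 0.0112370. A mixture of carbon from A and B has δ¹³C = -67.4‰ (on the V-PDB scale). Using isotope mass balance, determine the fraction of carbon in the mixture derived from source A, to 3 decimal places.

0.171

δ_A = (0.0107417/0.0112370 − 1)×1000 = (0.955922 − 1)×1000 = -44.078‰
δ_B = (0.0104254/0.0112370 − 1)×1000 = (0.927774 − 1)×1000 = -72.226‰
f_A = (δ_mix − δ_B)/(δ_A − δ_B) = (-67.4 − (-72.226))/(-44.078 − (-72.226))
f_A = 4.826 / 28.148 = 0.1714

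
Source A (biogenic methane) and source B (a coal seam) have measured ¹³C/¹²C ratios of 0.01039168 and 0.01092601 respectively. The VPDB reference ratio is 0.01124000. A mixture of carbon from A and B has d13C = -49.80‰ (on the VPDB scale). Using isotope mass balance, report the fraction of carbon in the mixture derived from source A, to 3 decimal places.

0.460

δ_A = (0.01039168/0.01124000 − 1)×1000 = (0.924527 − 1)×1000 = -75.473‰
δ_B = (0.01092601/0.01124000 − 1)×1000 = (0.972065 − 1)×1000 = -27.935‰
f_A = (δ_mix − δ_B)/(δ_A − δ_B) = (-49.80 − (-27.935))/(-75.473 − (-27.935))
f_A = -21.865 / -47.538 = 0.4599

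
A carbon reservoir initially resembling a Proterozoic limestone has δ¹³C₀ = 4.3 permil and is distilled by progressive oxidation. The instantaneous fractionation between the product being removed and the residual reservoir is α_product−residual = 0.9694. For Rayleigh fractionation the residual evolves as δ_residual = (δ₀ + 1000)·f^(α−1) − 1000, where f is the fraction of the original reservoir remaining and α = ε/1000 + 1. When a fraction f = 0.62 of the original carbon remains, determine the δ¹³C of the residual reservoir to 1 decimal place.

Rayleigh residual: δ_res = (δ₀ + 1000)·f^(α−1) − 1000
α − 1 = -0.03060
f^(α−1) = 0.62^(-0.03060) = 1.014735
δ_res = (4.3 + 1000) × 1.014735 − 1000 = 1019.099 − 1000 = 19.10 permil

19.1 permil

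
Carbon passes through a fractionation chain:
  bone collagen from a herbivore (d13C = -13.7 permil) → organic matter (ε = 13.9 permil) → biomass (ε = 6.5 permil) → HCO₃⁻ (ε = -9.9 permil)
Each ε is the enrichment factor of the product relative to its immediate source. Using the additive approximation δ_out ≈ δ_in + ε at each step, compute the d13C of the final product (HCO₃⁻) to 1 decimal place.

-3.2 permil

step 1: δ ≈ -13.7 + (13.9) = 0.2 permil
step 2: δ ≈ 0.2 + (6.5) = 6.7 permil
step 3: δ ≈ 6.7 + (-9.9) = -3.2 permil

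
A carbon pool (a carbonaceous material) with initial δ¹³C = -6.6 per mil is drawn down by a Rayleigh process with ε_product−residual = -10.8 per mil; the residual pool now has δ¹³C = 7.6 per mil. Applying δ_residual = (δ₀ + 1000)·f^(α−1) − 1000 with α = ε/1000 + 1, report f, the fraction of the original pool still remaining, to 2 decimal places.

0.27

α − 1 = ε/1000 = -0.0108
(δ_res + 1000)/(δ₀ + 1000) = (7.6 + 1000)/(-6.6 + 1000) = 1007.6/993.4 = 1.014294
f = 1.014294^(1/-0.0108) = exp(ln(1.014294)/-0.0108) = exp(0.01419/-0.0108)
f = exp(-1.3142) = 0.2687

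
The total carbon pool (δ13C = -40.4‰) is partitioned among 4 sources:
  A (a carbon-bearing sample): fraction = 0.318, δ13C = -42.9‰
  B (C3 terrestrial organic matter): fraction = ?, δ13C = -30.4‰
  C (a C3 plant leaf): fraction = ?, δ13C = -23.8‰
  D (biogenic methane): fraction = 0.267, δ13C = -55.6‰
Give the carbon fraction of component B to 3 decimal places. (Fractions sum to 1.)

Let f_B and f_C be the unknown fractions; fractions sum to 1 so f_B + f_C = 0.415.
Mass balance: Σ fᵢ·δᵢ = δ_bulk ⇒ f_B·(-30.4) + f_C·(-23.8) = -40.4 − (-28.487) = -11.913
Substitute f_C = 0.415 − f_B:
f_B·(-30.4 − -23.8) = -11.913 − 0.415×(-23.8) = -2.036
f_B = -2.036 / -6.6 = 0.3084

0.308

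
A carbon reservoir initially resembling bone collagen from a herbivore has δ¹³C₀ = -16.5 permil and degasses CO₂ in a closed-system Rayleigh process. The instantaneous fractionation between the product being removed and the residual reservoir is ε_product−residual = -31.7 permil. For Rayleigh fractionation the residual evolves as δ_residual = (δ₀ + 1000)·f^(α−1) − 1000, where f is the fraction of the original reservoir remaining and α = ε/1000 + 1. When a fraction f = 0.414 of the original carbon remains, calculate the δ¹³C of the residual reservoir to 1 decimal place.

11.4 permil

Rayleigh residual: δ_res = (δ₀ + 1000)·f^(α−1) − 1000
α = ε/1000 + 1 = 0.96830, so α − 1 = -0.03170
f^(α−1) = 0.414^(-0.03170) = 1.028350
δ_res = (-16.5 + 1000) × 1.028350 − 1000 = 1011.383 − 1000 = 11.38 permil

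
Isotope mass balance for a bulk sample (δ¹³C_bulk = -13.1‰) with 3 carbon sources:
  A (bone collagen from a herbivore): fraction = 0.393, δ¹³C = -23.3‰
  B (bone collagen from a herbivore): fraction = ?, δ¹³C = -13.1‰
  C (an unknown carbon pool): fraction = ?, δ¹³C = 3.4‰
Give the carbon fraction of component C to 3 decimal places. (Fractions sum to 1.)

Let f_C and f_B be the unknown fractions; fractions sum to 1 so f_C + f_B = 0.607.
Mass balance: Σ fᵢ·δᵢ = δ_bulk ⇒ f_C·(3.4) + f_B·(-13.1) = -13.1 − (-9.157) = -3.943
Substitute f_B = 0.607 − f_C:
f_C·(3.4 − -13.1) = -3.943 − 0.607×(-13.1) = 4.009
f_C = 4.009 / 16.5 = 0.2429

0.243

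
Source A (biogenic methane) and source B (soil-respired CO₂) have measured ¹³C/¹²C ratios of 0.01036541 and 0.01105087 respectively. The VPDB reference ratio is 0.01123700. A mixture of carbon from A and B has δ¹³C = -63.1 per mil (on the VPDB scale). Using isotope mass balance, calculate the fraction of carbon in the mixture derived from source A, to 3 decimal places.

0.763

δ_A = (0.01036541/0.01123700 − 1)×1000 = (0.922436 − 1)×1000 = -77.564 per mil
δ_B = (0.01105087/0.01123700 − 1)×1000 = (0.983436 − 1)×1000 = -16.564 per mil
f_A = (δ_mix − δ_B)/(δ_A − δ_B) = (-63.1 − (-16.564))/(-77.564 − (-16.564))
f_A = -46.536 / -61.000 = 0.7629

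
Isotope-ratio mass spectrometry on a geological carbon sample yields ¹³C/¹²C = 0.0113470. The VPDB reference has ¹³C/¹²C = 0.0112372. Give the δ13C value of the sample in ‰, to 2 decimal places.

δ13C = (R_sample / R_standard − 1) × 1000
R_sample / R_standard = 0.0113470 / 0.0112372 = 1.009771
δ13C = (1.009771 − 1) × 1000 = 9.771‰

9.77‰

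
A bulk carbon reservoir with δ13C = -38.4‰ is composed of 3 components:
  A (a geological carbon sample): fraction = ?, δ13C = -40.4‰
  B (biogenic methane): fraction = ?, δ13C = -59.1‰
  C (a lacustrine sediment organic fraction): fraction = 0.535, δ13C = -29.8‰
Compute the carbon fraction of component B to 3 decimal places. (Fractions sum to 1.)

Let f_B and f_A be the unknown fractions; fractions sum to 1 so f_B + f_A = 0.465.
Mass balance: Σ fᵢ·δᵢ = δ_bulk ⇒ f_B·(-59.1) + f_A·(-40.4) = -38.4 − (-15.943) = -22.457
Substitute f_A = 0.465 − f_B:
f_B·(-59.1 − -40.4) = -22.457 − 0.465×(-40.4) = -3.671
f_B = -3.671 / -18.7 = 0.1963

0.196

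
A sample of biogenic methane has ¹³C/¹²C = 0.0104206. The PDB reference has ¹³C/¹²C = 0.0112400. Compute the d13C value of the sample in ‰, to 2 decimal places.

-72.90‰

d13C = (R_sample / R_standard − 1) × 1000
R_sample / R_standard = 0.0104206 / 0.0112400 = 0.927100
d13C = (0.927100 − 1) × 1000 = -72.900‰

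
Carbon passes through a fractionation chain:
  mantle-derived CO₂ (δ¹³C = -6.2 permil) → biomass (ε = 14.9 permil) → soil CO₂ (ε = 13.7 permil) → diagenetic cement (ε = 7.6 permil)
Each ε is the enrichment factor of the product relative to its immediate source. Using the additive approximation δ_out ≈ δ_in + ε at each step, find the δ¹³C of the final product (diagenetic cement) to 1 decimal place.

step 1: δ ≈ -6.2 + (14.9) = 8.7 permil
step 2: δ ≈ 8.7 + (13.7) = 22.4 permil
step 3: δ ≈ 22.4 + (7.6) = 30.0 permil

30.0 permil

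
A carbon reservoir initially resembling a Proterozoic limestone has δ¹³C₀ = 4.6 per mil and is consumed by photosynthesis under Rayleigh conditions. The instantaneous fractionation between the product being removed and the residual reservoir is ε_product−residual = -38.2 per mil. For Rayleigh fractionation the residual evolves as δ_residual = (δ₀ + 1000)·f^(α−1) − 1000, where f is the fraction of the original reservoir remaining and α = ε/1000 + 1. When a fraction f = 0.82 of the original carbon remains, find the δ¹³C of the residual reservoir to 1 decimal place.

12.2 per mil

Rayleigh residual: δ_res = (δ₀ + 1000)·f^(α−1) − 1000
α = ε/1000 + 1 = 0.96180, so α − 1 = -0.03820
f^(α−1) = 0.82^(-0.03820) = 1.007610
δ_res = (4.6 + 1000) × 1.007610 − 1000 = 1012.245 − 1000 = 12.24 per mil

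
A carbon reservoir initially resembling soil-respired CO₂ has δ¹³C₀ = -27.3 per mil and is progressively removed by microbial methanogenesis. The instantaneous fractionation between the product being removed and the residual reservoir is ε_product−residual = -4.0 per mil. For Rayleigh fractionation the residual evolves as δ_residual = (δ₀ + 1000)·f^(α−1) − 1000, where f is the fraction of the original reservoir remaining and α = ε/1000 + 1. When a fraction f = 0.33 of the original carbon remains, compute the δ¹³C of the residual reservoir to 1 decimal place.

-23.0 per mil

Rayleigh residual: δ_res = (δ₀ + 1000)·f^(α−1) − 1000
α = ε/1000 + 1 = 0.99600, so α − 1 = -0.00400
f^(α−1) = 0.33^(-0.00400) = 1.004444
δ_res = (-27.3 + 1000) × 1.004444 − 1000 = 977.023 − 1000 = -22.98 per mil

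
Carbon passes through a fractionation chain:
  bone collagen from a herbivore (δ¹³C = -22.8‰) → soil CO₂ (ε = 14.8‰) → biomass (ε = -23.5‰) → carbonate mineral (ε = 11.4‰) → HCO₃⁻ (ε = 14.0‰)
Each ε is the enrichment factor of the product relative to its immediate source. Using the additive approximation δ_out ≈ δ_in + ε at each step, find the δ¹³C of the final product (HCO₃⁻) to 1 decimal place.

-6.1‰

step 1: δ ≈ -22.8 + (14.8) = -8.0‰
step 2: δ ≈ -8.0 + (-23.5) = -31.5‰
step 3: δ ≈ -31.5 + (11.4) = -20.1‰
step 4: δ ≈ -20.1 + (14.0) = -6.1‰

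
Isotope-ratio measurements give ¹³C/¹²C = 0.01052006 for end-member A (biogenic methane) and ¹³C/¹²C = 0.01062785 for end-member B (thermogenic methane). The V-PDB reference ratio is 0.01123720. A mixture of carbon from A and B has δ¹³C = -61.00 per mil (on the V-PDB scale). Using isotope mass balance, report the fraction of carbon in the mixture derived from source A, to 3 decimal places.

0.706

δ_A = (0.01052006/0.01123720 − 1)×1000 = (0.936182 − 1)×1000 = -63.818 per mil
δ_B = (0.01062785/0.01123720 − 1)×1000 = (0.945774 − 1)×1000 = -54.226 per mil
f_A = (δ_mix − δ_B)/(δ_A − δ_B) = (-61.00 − (-54.226))/(-63.818 − (-54.226))
f_A = -6.774 / -9.592 = 0.7062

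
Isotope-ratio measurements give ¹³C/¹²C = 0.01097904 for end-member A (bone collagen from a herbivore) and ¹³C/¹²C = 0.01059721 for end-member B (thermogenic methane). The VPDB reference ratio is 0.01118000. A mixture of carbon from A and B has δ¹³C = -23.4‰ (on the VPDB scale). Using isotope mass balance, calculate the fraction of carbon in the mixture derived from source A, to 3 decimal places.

0.841

δ_A = (0.01097904/0.01118000 − 1)×1000 = (0.982025 − 1)×1000 = -17.975‰
δ_B = (0.01059721/0.01118000 − 1)×1000 = (0.947872 − 1)×1000 = -52.128‰
f_A = (δ_mix − δ_B)/(δ_A − δ_B) = (-23.4 − (-52.128))/(-17.975 − (-52.128))
f_A = 28.728 / 34.153 = 0.8412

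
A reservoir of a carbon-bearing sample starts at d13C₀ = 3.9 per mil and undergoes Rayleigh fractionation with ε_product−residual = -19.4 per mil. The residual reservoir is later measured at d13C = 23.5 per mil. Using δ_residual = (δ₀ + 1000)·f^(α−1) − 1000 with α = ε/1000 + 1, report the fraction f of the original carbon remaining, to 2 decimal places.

0.37

α − 1 = ε/1000 = -0.0194
(δ_res + 1000)/(δ₀ + 1000) = (23.5 + 1000)/(3.9 + 1000) = 1023.5/1003.9 = 1.019524
f = 1.019524^(1/-0.0194) = exp(ln(1.019524)/-0.0194) = exp(0.01934/-0.0194)
f = exp(-0.9967) = 0.3691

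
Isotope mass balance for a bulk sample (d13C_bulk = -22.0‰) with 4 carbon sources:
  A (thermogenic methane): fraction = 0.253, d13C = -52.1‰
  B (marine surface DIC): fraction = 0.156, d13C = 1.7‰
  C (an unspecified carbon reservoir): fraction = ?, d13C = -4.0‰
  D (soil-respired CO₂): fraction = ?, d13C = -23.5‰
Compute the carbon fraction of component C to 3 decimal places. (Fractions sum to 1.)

Let f_C and f_D be the unknown fractions; fractions sum to 1 so f_C + f_D = 0.591.
Mass balance: Σ fᵢ·δᵢ = δ_bulk ⇒ f_C·(-4.0) + f_D·(-23.5) = -22.0 − (-12.916) = -9.084
Substitute f_D = 0.591 − f_C:
f_C·(-4.0 − -23.5) = -9.084 − 0.591×(-23.5) = 4.805
f_C = 4.805 / 19.5 = 0.2464

0.246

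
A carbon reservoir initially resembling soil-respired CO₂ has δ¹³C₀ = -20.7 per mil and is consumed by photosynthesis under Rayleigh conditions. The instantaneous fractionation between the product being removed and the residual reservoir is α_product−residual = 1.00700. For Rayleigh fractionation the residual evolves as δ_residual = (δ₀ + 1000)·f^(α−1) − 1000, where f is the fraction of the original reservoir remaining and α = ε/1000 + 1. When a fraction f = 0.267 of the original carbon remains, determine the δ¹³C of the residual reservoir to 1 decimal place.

Rayleigh residual: δ_res = (δ₀ + 1000)·f^(α−1) − 1000
α − 1 = 0.00700
f^(α−1) = 0.267^(0.00700) = 0.990799
δ_res = (-20.7 + 1000) × 0.990799 − 1000 = 970.290 − 1000 = -29.71 per mil

-29.7 per mil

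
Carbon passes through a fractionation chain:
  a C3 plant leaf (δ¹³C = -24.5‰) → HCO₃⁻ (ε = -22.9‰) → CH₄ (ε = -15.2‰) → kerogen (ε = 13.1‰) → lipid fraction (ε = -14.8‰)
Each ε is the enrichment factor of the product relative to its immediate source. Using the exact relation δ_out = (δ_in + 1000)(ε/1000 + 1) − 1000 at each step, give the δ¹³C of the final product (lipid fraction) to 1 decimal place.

-63.1‰

step 1: δ = (-24.50 + 1000)·(-22.9/1000 + 1) − 1000 = -46.84‰
step 2: δ = (-46.84 + 1000)·(-15.2/1000 + 1) − 1000 = -61.33‰
step 3: δ = (-61.33 + 1000)·(13.1/1000 + 1) − 1000 = -49.03‰
step 4: δ = (-49.03 + 1000)·(-14.8/1000 + 1) − 1000 = -63.10‰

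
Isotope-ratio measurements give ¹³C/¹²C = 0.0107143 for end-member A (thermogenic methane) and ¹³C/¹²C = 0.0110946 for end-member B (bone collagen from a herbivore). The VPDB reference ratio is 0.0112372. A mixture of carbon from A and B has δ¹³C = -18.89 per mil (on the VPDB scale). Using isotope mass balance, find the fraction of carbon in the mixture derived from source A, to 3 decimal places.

0.183

δ_A = (0.0107143/0.0112372 − 1)×1000 = (0.953467 − 1)×1000 = -46.533 per mil
δ_B = (0.0110946/0.0112372 − 1)×1000 = (0.987310 − 1)×1000 = -12.690 per mil
f_A = (δ_mix − δ_B)/(δ_A − δ_B) = (-18.89 − (-12.690))/(-46.533 − (-12.690))
f_A = -6.200 / -33.843 = 0.1832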